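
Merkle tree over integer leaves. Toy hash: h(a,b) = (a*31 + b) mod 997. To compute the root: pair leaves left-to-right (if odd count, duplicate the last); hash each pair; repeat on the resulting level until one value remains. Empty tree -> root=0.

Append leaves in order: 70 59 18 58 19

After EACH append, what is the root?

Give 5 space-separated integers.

After append 70 (leaves=[70]):
  L0: [70]
  root=70
After append 59 (leaves=[70, 59]):
  L0: [70, 59]
  L1: h(70,59)=(70*31+59)%997=235 -> [235]
  root=235
After append 18 (leaves=[70, 59, 18]):
  L0: [70, 59, 18]
  L1: h(70,59)=(70*31+59)%997=235 h(18,18)=(18*31+18)%997=576 -> [235, 576]
  L2: h(235,576)=(235*31+576)%997=882 -> [882]
  root=882
After append 58 (leaves=[70, 59, 18, 58]):
  L0: [70, 59, 18, 58]
  L1: h(70,59)=(70*31+59)%997=235 h(18,58)=(18*31+58)%997=616 -> [235, 616]
  L2: h(235,616)=(235*31+616)%997=922 -> [922]
  root=922
After append 19 (leaves=[70, 59, 18, 58, 19]):
  L0: [70, 59, 18, 58, 19]
  L1: h(70,59)=(70*31+59)%997=235 h(18,58)=(18*31+58)%997=616 h(19,19)=(19*31+19)%997=608 -> [235, 616, 608]
  L2: h(235,616)=(235*31+616)%997=922 h(608,608)=(608*31+608)%997=513 -> [922, 513]
  L3: h(922,513)=(922*31+513)%997=182 -> [182]
  root=182

Answer: 70 235 882 922 182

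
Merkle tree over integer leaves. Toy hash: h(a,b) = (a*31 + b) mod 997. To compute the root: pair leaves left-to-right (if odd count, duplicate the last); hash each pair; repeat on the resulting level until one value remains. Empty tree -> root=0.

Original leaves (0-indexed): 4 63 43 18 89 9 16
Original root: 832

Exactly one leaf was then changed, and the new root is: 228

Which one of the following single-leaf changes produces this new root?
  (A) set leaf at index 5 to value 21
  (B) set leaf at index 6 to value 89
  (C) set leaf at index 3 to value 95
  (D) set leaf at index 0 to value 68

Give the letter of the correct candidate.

Original leaves: [4, 63, 43, 18, 89, 9, 16]
Target new root: 228
Try each candidate change and compute the resulting root:
Candidate A: set leaf[5] = 21 -> leaves = [4, 63, 43, 18, 89, 21, 16]
  L0: [4, 63, 43, 18, 89, 21, 16]
  L1: h(4,63)=(4*31+63)%997=187 h(43,18)=(43*31+18)%997=354 h(89,21)=(89*31+21)%997=786 h(16,16)=(16*31+16)%997=512 -> [187, 354, 786, 512]
  L2: h(187,354)=(187*31+354)%997=169 h(786,512)=(786*31+512)%997=950 -> [169, 950]
  L3: h(169,950)=(169*31+950)%997=207 -> [207]
  root = 207 != target 228
Candidate B: set leaf[6] = 89 -> leaves = [4, 63, 43, 18, 89, 9, 89]
  L0: [4, 63, 43, 18, 89, 9, 89]
  L1: h(4,63)=(4*31+63)%997=187 h(43,18)=(43*31+18)%997=354 h(89,9)=(89*31+9)%997=774 h(89,89)=(89*31+89)%997=854 -> [187, 354, 774, 854]
  L2: h(187,354)=(187*31+354)%997=169 h(774,854)=(774*31+854)%997=920 -> [169, 920]
  L3: h(169,920)=(169*31+920)%997=177 -> [177]
  root = 177 != target 228
Candidate C: set leaf[3] = 95 -> leaves = [4, 63, 43, 95, 89, 9, 16]
  L0: [4, 63, 43, 95, 89, 9, 16]
  L1: h(4,63)=(4*31+63)%997=187 h(43,95)=(43*31+95)%997=431 h(89,9)=(89*31+9)%997=774 h(16,16)=(16*31+16)%997=512 -> [187, 431, 774, 512]
  L2: h(187,431)=(187*31+431)%997=246 h(774,512)=(774*31+512)%997=578 -> [246, 578]
  L3: h(246,578)=(246*31+578)%997=228 -> [228]
  root = 228 == target 228  ** MATCH **
Candidate D: set leaf[0] = 68 -> leaves = [68, 63, 43, 18, 89, 9, 16]
  L0: [68, 63, 43, 18, 89, 9, 16]
  L1: h(68,63)=(68*31+63)%997=177 h(43,18)=(43*31+18)%997=354 h(89,9)=(89*31+9)%997=774 h(16,16)=(16*31+16)%997=512 -> [177, 354, 774, 512]
  L2: h(177,354)=(177*31+354)%997=856 h(774,512)=(774*31+512)%997=578 -> [856, 578]
  L3: h(856,578)=(856*31+578)%997=195 -> [195]
  root = 195 != target 228
Candidate C produces the target root.

Answer: C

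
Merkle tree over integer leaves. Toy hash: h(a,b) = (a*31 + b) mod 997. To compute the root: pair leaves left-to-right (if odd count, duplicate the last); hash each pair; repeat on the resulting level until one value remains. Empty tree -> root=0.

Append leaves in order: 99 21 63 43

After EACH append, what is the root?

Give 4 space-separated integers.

Answer: 99 99 100 80

Derivation:
After append 99 (leaves=[99]):
  L0: [99]
  root=99
After append 21 (leaves=[99, 21]):
  L0: [99, 21]
  L1: h(99,21)=(99*31+21)%997=99 -> [99]
  root=99
After append 63 (leaves=[99, 21, 63]):
  L0: [99, 21, 63]
  L1: h(99,21)=(99*31+21)%997=99 h(63,63)=(63*31+63)%997=22 -> [99, 22]
  L2: h(99,22)=(99*31+22)%997=100 -> [100]
  root=100
After append 43 (leaves=[99, 21, 63, 43]):
  L0: [99, 21, 63, 43]
  L1: h(99,21)=(99*31+21)%997=99 h(63,43)=(63*31+43)%997=2 -> [99, 2]
  L2: h(99,2)=(99*31+2)%997=80 -> [80]
  root=80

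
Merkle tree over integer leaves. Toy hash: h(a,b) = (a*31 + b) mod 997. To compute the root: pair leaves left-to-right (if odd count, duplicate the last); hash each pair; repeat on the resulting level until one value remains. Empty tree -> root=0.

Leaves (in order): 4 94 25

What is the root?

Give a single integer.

Answer: 579

Derivation:
L0: [4, 94, 25]
L1: h(4,94)=(4*31+94)%997=218 h(25,25)=(25*31+25)%997=800 -> [218, 800]
L2: h(218,800)=(218*31+800)%997=579 -> [579]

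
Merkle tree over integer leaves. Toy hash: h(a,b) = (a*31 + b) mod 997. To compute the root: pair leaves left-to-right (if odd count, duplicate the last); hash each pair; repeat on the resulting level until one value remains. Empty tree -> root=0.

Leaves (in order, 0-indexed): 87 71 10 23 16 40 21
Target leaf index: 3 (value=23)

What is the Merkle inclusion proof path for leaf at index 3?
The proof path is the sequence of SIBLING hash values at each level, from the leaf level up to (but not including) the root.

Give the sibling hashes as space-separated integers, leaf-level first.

L0 (leaves): [87, 71, 10, 23, 16, 40, 21], target index=3
L1: h(87,71)=(87*31+71)%997=774 [pair 0] h(10,23)=(10*31+23)%997=333 [pair 1] h(16,40)=(16*31+40)%997=536 [pair 2] h(21,21)=(21*31+21)%997=672 [pair 3] -> [774, 333, 536, 672]
  Sibling for proof at L0: 10
L2: h(774,333)=(774*31+333)%997=399 [pair 0] h(536,672)=(536*31+672)%997=339 [pair 1] -> [399, 339]
  Sibling for proof at L1: 774
L3: h(399,339)=(399*31+339)%997=744 [pair 0] -> [744]
  Sibling for proof at L2: 339
Root: 744
Proof path (sibling hashes from leaf to root): [10, 774, 339]

Answer: 10 774 339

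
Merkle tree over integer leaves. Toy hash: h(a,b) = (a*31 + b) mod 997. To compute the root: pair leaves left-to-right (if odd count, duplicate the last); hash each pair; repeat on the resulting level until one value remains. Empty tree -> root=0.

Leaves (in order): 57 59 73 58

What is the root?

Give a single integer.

L0: [57, 59, 73, 58]
L1: h(57,59)=(57*31+59)%997=829 h(73,58)=(73*31+58)%997=327 -> [829, 327]
L2: h(829,327)=(829*31+327)%997=104 -> [104]

Answer: 104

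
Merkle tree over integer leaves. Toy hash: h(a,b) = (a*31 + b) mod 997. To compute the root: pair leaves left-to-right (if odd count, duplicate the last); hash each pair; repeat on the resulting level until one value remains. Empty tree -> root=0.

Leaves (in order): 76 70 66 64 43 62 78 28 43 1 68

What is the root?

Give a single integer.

Answer: 83

Derivation:
L0: [76, 70, 66, 64, 43, 62, 78, 28, 43, 1, 68]
L1: h(76,70)=(76*31+70)%997=432 h(66,64)=(66*31+64)%997=116 h(43,62)=(43*31+62)%997=398 h(78,28)=(78*31+28)%997=452 h(43,1)=(43*31+1)%997=337 h(68,68)=(68*31+68)%997=182 -> [432, 116, 398, 452, 337, 182]
L2: h(432,116)=(432*31+116)%997=547 h(398,452)=(398*31+452)%997=826 h(337,182)=(337*31+182)%997=659 -> [547, 826, 659]
L3: h(547,826)=(547*31+826)%997=834 h(659,659)=(659*31+659)%997=151 -> [834, 151]
L4: h(834,151)=(834*31+151)%997=83 -> [83]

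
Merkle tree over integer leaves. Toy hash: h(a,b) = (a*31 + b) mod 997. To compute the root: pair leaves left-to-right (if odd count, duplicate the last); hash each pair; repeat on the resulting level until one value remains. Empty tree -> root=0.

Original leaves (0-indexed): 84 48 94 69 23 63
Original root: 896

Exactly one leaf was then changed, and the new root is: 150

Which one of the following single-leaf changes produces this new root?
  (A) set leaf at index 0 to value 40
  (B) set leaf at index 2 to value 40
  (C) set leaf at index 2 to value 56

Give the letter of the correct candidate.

Original leaves: [84, 48, 94, 69, 23, 63]
Target new root: 150
Try each candidate change and compute the resulting root:
Candidate A: set leaf[0] = 40 -> leaves = [40, 48, 94, 69, 23, 63]
  L0: [40, 48, 94, 69, 23, 63]
  L1: h(40,48)=(40*31+48)%997=291 h(94,69)=(94*31+69)%997=989 h(23,63)=(23*31+63)%997=776 -> [291, 989, 776]
  L2: h(291,989)=(291*31+989)%997=40 h(776,776)=(776*31+776)%997=904 -> [40, 904]
  L3: h(40,904)=(40*31+904)%997=150 -> [150]
  root = 150 == target 150  ** MATCH **
Candidate B: set leaf[2] = 40 -> leaves = [84, 48, 40, 69, 23, 63]
  L0: [84, 48, 40, 69, 23, 63]
  L1: h(84,48)=(84*31+48)%997=658 h(40,69)=(40*31+69)%997=312 h(23,63)=(23*31+63)%997=776 -> [658, 312, 776]
  L2: h(658,312)=(658*31+312)%997=770 h(776,776)=(776*31+776)%997=904 -> [770, 904]
  L3: h(770,904)=(770*31+904)%997=846 -> [846]
  root = 846 != target 150
Candidate C: set leaf[2] = 56 -> leaves = [84, 48, 56, 69, 23, 63]
  L0: [84, 48, 56, 69, 23, 63]
  L1: h(84,48)=(84*31+48)%997=658 h(56,69)=(56*31+69)%997=808 h(23,63)=(23*31+63)%997=776 -> [658, 808, 776]
  L2: h(658,808)=(658*31+808)%997=269 h(776,776)=(776*31+776)%997=904 -> [269, 904]
  L3: h(269,904)=(269*31+904)%997=270 -> [270]
  root = 270 != target 150
Candidate A produces the target root.

Answer: A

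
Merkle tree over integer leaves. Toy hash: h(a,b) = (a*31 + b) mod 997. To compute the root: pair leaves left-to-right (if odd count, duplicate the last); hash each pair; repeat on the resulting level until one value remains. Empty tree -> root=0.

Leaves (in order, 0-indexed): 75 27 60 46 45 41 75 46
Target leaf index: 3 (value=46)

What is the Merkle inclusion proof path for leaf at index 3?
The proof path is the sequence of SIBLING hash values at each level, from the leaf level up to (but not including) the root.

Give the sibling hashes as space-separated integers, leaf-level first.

Answer: 60 358 28

Derivation:
L0 (leaves): [75, 27, 60, 46, 45, 41, 75, 46], target index=3
L1: h(75,27)=(75*31+27)%997=358 [pair 0] h(60,46)=(60*31+46)%997=909 [pair 1] h(45,41)=(45*31+41)%997=439 [pair 2] h(75,46)=(75*31+46)%997=377 [pair 3] -> [358, 909, 439, 377]
  Sibling for proof at L0: 60
L2: h(358,909)=(358*31+909)%997=43 [pair 0] h(439,377)=(439*31+377)%997=28 [pair 1] -> [43, 28]
  Sibling for proof at L1: 358
L3: h(43,28)=(43*31+28)%997=364 [pair 0] -> [364]
  Sibling for proof at L2: 28
Root: 364
Proof path (sibling hashes from leaf to root): [60, 358, 28]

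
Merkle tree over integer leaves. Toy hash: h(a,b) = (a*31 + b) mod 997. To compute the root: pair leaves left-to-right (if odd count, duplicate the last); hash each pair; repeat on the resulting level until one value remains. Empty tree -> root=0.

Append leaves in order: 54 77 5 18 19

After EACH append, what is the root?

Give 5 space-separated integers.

Answer: 54 754 603 616 666

Derivation:
After append 54 (leaves=[54]):
  L0: [54]
  root=54
After append 77 (leaves=[54, 77]):
  L0: [54, 77]
  L1: h(54,77)=(54*31+77)%997=754 -> [754]
  root=754
After append 5 (leaves=[54, 77, 5]):
  L0: [54, 77, 5]
  L1: h(54,77)=(54*31+77)%997=754 h(5,5)=(5*31+5)%997=160 -> [754, 160]
  L2: h(754,160)=(754*31+160)%997=603 -> [603]
  root=603
After append 18 (leaves=[54, 77, 5, 18]):
  L0: [54, 77, 5, 18]
  L1: h(54,77)=(54*31+77)%997=754 h(5,18)=(5*31+18)%997=173 -> [754, 173]
  L2: h(754,173)=(754*31+173)%997=616 -> [616]
  root=616
After append 19 (leaves=[54, 77, 5, 18, 19]):
  L0: [54, 77, 5, 18, 19]
  L1: h(54,77)=(54*31+77)%997=754 h(5,18)=(5*31+18)%997=173 h(19,19)=(19*31+19)%997=608 -> [754, 173, 608]
  L2: h(754,173)=(754*31+173)%997=616 h(608,608)=(608*31+608)%997=513 -> [616, 513]
  L3: h(616,513)=(616*31+513)%997=666 -> [666]
  root=666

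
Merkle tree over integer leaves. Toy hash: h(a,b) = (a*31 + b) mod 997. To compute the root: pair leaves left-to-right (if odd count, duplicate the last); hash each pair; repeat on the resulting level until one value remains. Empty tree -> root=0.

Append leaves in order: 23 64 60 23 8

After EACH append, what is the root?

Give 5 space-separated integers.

Answer: 23 777 85 48 707

Derivation:
After append 23 (leaves=[23]):
  L0: [23]
  root=23
After append 64 (leaves=[23, 64]):
  L0: [23, 64]
  L1: h(23,64)=(23*31+64)%997=777 -> [777]
  root=777
After append 60 (leaves=[23, 64, 60]):
  L0: [23, 64, 60]
  L1: h(23,64)=(23*31+64)%997=777 h(60,60)=(60*31+60)%997=923 -> [777, 923]
  L2: h(777,923)=(777*31+923)%997=85 -> [85]
  root=85
After append 23 (leaves=[23, 64, 60, 23]):
  L0: [23, 64, 60, 23]
  L1: h(23,64)=(23*31+64)%997=777 h(60,23)=(60*31+23)%997=886 -> [777, 886]
  L2: h(777,886)=(777*31+886)%997=48 -> [48]
  root=48
After append 8 (leaves=[23, 64, 60, 23, 8]):
  L0: [23, 64, 60, 23, 8]
  L1: h(23,64)=(23*31+64)%997=777 h(60,23)=(60*31+23)%997=886 h(8,8)=(8*31+8)%997=256 -> [777, 886, 256]
  L2: h(777,886)=(777*31+886)%997=48 h(256,256)=(256*31+256)%997=216 -> [48, 216]
  L3: h(48,216)=(48*31+216)%997=707 -> [707]
  root=707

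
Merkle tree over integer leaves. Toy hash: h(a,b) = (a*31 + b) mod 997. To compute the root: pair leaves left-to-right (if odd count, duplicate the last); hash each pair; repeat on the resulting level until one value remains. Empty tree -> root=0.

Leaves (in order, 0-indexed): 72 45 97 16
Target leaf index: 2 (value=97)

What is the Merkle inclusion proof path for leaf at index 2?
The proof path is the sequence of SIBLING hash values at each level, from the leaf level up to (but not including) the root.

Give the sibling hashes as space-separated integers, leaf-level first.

L0 (leaves): [72, 45, 97, 16], target index=2
L1: h(72,45)=(72*31+45)%997=283 [pair 0] h(97,16)=(97*31+16)%997=32 [pair 1] -> [283, 32]
  Sibling for proof at L0: 16
L2: h(283,32)=(283*31+32)%997=829 [pair 0] -> [829]
  Sibling for proof at L1: 283
Root: 829
Proof path (sibling hashes from leaf to root): [16, 283]

Answer: 16 283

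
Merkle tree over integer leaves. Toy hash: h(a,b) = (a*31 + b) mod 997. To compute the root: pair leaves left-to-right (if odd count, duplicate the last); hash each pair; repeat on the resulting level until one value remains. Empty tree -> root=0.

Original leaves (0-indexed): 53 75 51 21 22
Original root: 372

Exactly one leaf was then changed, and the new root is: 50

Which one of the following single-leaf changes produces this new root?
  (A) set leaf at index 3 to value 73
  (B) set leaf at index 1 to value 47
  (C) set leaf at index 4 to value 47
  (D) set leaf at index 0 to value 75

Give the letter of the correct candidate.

Original leaves: [53, 75, 51, 21, 22]
Target new root: 50
Try each candidate change and compute the resulting root:
Candidate A: set leaf[3] = 73 -> leaves = [53, 75, 51, 73, 22]
  L0: [53, 75, 51, 73, 22]
  L1: h(53,75)=(53*31+75)%997=721 h(51,73)=(51*31+73)%997=657 h(22,22)=(22*31+22)%997=704 -> [721, 657, 704]
  L2: h(721,657)=(721*31+657)%997=77 h(704,704)=(704*31+704)%997=594 -> [77, 594]
  L3: h(77,594)=(77*31+594)%997=987 -> [987]
  root = 987 != target 50
Candidate B: set leaf[1] = 47 -> leaves = [53, 47, 51, 21, 22]
  L0: [53, 47, 51, 21, 22]
  L1: h(53,47)=(53*31+47)%997=693 h(51,21)=(51*31+21)%997=605 h(22,22)=(22*31+22)%997=704 -> [693, 605, 704]
  L2: h(693,605)=(693*31+605)%997=154 h(704,704)=(704*31+704)%997=594 -> [154, 594]
  L3: h(154,594)=(154*31+594)%997=383 -> [383]
  root = 383 != target 50
Candidate C: set leaf[4] = 47 -> leaves = [53, 75, 51, 21, 47]
  L0: [53, 75, 51, 21, 47]
  L1: h(53,75)=(53*31+75)%997=721 h(51,21)=(51*31+21)%997=605 h(47,47)=(47*31+47)%997=507 -> [721, 605, 507]
  L2: h(721,605)=(721*31+605)%997=25 h(507,507)=(507*31+507)%997=272 -> [25, 272]
  L3: h(25,272)=(25*31+272)%997=50 -> [50]
  root = 50 == target 50  ** MATCH **
Candidate D: set leaf[0] = 75 -> leaves = [75, 75, 51, 21, 22]
  L0: [75, 75, 51, 21, 22]
  L1: h(75,75)=(75*31+75)%997=406 h(51,21)=(51*31+21)%997=605 h(22,22)=(22*31+22)%997=704 -> [406, 605, 704]
  L2: h(406,605)=(406*31+605)%997=230 h(704,704)=(704*31+704)%997=594 -> [230, 594]
  L3: h(230,594)=(230*31+594)%997=745 -> [745]
  root = 745 != target 50
Candidate C produces the target root.

Answer: C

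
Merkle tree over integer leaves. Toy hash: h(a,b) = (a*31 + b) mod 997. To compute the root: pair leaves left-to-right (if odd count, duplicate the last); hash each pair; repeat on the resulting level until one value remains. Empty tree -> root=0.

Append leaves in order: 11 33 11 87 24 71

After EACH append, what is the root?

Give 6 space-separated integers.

Answer: 11 374 979 58 452 959

Derivation:
After append 11 (leaves=[11]):
  L0: [11]
  root=11
After append 33 (leaves=[11, 33]):
  L0: [11, 33]
  L1: h(11,33)=(11*31+33)%997=374 -> [374]
  root=374
After append 11 (leaves=[11, 33, 11]):
  L0: [11, 33, 11]
  L1: h(11,33)=(11*31+33)%997=374 h(11,11)=(11*31+11)%997=352 -> [374, 352]
  L2: h(374,352)=(374*31+352)%997=979 -> [979]
  root=979
After append 87 (leaves=[11, 33, 11, 87]):
  L0: [11, 33, 11, 87]
  L1: h(11,33)=(11*31+33)%997=374 h(11,87)=(11*31+87)%997=428 -> [374, 428]
  L2: h(374,428)=(374*31+428)%997=58 -> [58]
  root=58
After append 24 (leaves=[11, 33, 11, 87, 24]):
  L0: [11, 33, 11, 87, 24]
  L1: h(11,33)=(11*31+33)%997=374 h(11,87)=(11*31+87)%997=428 h(24,24)=(24*31+24)%997=768 -> [374, 428, 768]
  L2: h(374,428)=(374*31+428)%997=58 h(768,768)=(768*31+768)%997=648 -> [58, 648]
  L3: h(58,648)=(58*31+648)%997=452 -> [452]
  root=452
After append 71 (leaves=[11, 33, 11, 87, 24, 71]):
  L0: [11, 33, 11, 87, 24, 71]
  L1: h(11,33)=(11*31+33)%997=374 h(11,87)=(11*31+87)%997=428 h(24,71)=(24*31+71)%997=815 -> [374, 428, 815]
  L2: h(374,428)=(374*31+428)%997=58 h(815,815)=(815*31+815)%997=158 -> [58, 158]
  L3: h(58,158)=(58*31+158)%997=959 -> [959]
  root=959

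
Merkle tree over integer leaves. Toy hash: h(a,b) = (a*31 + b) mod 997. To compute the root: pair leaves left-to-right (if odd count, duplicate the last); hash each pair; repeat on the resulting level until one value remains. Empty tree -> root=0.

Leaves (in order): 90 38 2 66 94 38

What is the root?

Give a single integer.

Answer: 612

Derivation:
L0: [90, 38, 2, 66, 94, 38]
L1: h(90,38)=(90*31+38)%997=834 h(2,66)=(2*31+66)%997=128 h(94,38)=(94*31+38)%997=958 -> [834, 128, 958]
L2: h(834,128)=(834*31+128)%997=60 h(958,958)=(958*31+958)%997=746 -> [60, 746]
L3: h(60,746)=(60*31+746)%997=612 -> [612]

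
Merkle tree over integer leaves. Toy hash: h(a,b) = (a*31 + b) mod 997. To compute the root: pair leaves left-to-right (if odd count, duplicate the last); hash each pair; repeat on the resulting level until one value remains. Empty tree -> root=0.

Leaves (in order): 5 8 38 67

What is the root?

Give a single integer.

L0: [5, 8, 38, 67]
L1: h(5,8)=(5*31+8)%997=163 h(38,67)=(38*31+67)%997=248 -> [163, 248]
L2: h(163,248)=(163*31+248)%997=316 -> [316]

Answer: 316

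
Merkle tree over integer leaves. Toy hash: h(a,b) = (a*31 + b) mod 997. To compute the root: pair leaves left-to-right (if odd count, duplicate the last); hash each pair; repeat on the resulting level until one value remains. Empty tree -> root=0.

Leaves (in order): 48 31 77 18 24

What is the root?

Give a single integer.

L0: [48, 31, 77, 18, 24]
L1: h(48,31)=(48*31+31)%997=522 h(77,18)=(77*31+18)%997=411 h(24,24)=(24*31+24)%997=768 -> [522, 411, 768]
L2: h(522,411)=(522*31+411)%997=641 h(768,768)=(768*31+768)%997=648 -> [641, 648]
L3: h(641,648)=(641*31+648)%997=579 -> [579]

Answer: 579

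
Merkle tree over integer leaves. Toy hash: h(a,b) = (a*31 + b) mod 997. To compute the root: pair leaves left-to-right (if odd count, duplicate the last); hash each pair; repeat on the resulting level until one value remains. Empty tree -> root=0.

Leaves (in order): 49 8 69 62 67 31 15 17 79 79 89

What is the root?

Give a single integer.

L0: [49, 8, 69, 62, 67, 31, 15, 17, 79, 79, 89]
L1: h(49,8)=(49*31+8)%997=530 h(69,62)=(69*31+62)%997=207 h(67,31)=(67*31+31)%997=114 h(15,17)=(15*31+17)%997=482 h(79,79)=(79*31+79)%997=534 h(89,89)=(89*31+89)%997=854 -> [530, 207, 114, 482, 534, 854]
L2: h(530,207)=(530*31+207)%997=685 h(114,482)=(114*31+482)%997=28 h(534,854)=(534*31+854)%997=459 -> [685, 28, 459]
L3: h(685,28)=(685*31+28)%997=326 h(459,459)=(459*31+459)%997=730 -> [326, 730]
L4: h(326,730)=(326*31+730)%997=866 -> [866]

Answer: 866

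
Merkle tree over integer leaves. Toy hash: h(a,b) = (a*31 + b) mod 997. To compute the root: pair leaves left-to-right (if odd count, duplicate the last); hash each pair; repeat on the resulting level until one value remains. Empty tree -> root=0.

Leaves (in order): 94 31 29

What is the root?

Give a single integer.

Answer: 499

Derivation:
L0: [94, 31, 29]
L1: h(94,31)=(94*31+31)%997=951 h(29,29)=(29*31+29)%997=928 -> [951, 928]
L2: h(951,928)=(951*31+928)%997=499 -> [499]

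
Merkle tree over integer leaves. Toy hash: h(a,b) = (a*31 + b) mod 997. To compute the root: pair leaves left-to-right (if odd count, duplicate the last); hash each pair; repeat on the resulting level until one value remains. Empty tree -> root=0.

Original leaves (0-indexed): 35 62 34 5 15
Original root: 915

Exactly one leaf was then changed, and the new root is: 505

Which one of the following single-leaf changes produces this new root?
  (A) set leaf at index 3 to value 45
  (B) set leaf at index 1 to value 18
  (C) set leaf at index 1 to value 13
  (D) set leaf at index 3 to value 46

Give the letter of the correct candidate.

Original leaves: [35, 62, 34, 5, 15]
Target new root: 505
Try each candidate change and compute the resulting root:
Candidate A: set leaf[3] = 45 -> leaves = [35, 62, 34, 45, 15]
  L0: [35, 62, 34, 45, 15]
  L1: h(35,62)=(35*31+62)%997=150 h(34,45)=(34*31+45)%997=102 h(15,15)=(15*31+15)%997=480 -> [150, 102, 480]
  L2: h(150,102)=(150*31+102)%997=764 h(480,480)=(480*31+480)%997=405 -> [764, 405]
  L3: h(764,405)=(764*31+405)%997=161 -> [161]
  root = 161 != target 505
Candidate B: set leaf[1] = 18 -> leaves = [35, 18, 34, 5, 15]
  L0: [35, 18, 34, 5, 15]
  L1: h(35,18)=(35*31+18)%997=106 h(34,5)=(34*31+5)%997=62 h(15,15)=(15*31+15)%997=480 -> [106, 62, 480]
  L2: h(106,62)=(106*31+62)%997=357 h(480,480)=(480*31+480)%997=405 -> [357, 405]
  L3: h(357,405)=(357*31+405)%997=505 -> [505]
  root = 505 == target 505  ** MATCH **
Candidate C: set leaf[1] = 13 -> leaves = [35, 13, 34, 5, 15]
  L0: [35, 13, 34, 5, 15]
  L1: h(35,13)=(35*31+13)%997=101 h(34,5)=(34*31+5)%997=62 h(15,15)=(15*31+15)%997=480 -> [101, 62, 480]
  L2: h(101,62)=(101*31+62)%997=202 h(480,480)=(480*31+480)%997=405 -> [202, 405]
  L3: h(202,405)=(202*31+405)%997=685 -> [685]
  root = 685 != target 505
Candidate D: set leaf[3] = 46 -> leaves = [35, 62, 34, 46, 15]
  L0: [35, 62, 34, 46, 15]
  L1: h(35,62)=(35*31+62)%997=150 h(34,46)=(34*31+46)%997=103 h(15,15)=(15*31+15)%997=480 -> [150, 103, 480]
  L2: h(150,103)=(150*31+103)%997=765 h(480,480)=(480*31+480)%997=405 -> [765, 405]
  L3: h(765,405)=(765*31+405)%997=192 -> [192]
  root = 192 != target 505
Candidate B produces the target root.

Answer: B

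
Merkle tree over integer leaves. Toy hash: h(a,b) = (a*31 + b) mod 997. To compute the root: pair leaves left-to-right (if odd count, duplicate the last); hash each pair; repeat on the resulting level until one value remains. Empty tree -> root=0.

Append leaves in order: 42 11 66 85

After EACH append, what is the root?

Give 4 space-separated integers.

Answer: 42 316 941 960

Derivation:
After append 42 (leaves=[42]):
  L0: [42]
  root=42
After append 11 (leaves=[42, 11]):
  L0: [42, 11]
  L1: h(42,11)=(42*31+11)%997=316 -> [316]
  root=316
After append 66 (leaves=[42, 11, 66]):
  L0: [42, 11, 66]
  L1: h(42,11)=(42*31+11)%997=316 h(66,66)=(66*31+66)%997=118 -> [316, 118]
  L2: h(316,118)=(316*31+118)%997=941 -> [941]
  root=941
After append 85 (leaves=[42, 11, 66, 85]):
  L0: [42, 11, 66, 85]
  L1: h(42,11)=(42*31+11)%997=316 h(66,85)=(66*31+85)%997=137 -> [316, 137]
  L2: h(316,137)=(316*31+137)%997=960 -> [960]
  root=960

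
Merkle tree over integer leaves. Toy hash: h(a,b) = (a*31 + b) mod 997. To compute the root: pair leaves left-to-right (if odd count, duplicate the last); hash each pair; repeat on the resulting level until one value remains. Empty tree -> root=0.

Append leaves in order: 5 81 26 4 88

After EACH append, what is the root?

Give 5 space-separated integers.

Answer: 5 236 172 150 47

Derivation:
After append 5 (leaves=[5]):
  L0: [5]
  root=5
After append 81 (leaves=[5, 81]):
  L0: [5, 81]
  L1: h(5,81)=(5*31+81)%997=236 -> [236]
  root=236
After append 26 (leaves=[5, 81, 26]):
  L0: [5, 81, 26]
  L1: h(5,81)=(5*31+81)%997=236 h(26,26)=(26*31+26)%997=832 -> [236, 832]
  L2: h(236,832)=(236*31+832)%997=172 -> [172]
  root=172
After append 4 (leaves=[5, 81, 26, 4]):
  L0: [5, 81, 26, 4]
  L1: h(5,81)=(5*31+81)%997=236 h(26,4)=(26*31+4)%997=810 -> [236, 810]
  L2: h(236,810)=(236*31+810)%997=150 -> [150]
  root=150
After append 88 (leaves=[5, 81, 26, 4, 88]):
  L0: [5, 81, 26, 4, 88]
  L1: h(5,81)=(5*31+81)%997=236 h(26,4)=(26*31+4)%997=810 h(88,88)=(88*31+88)%997=822 -> [236, 810, 822]
  L2: h(236,810)=(236*31+810)%997=150 h(822,822)=(822*31+822)%997=382 -> [150, 382]
  L3: h(150,382)=(150*31+382)%997=47 -> [47]
  root=47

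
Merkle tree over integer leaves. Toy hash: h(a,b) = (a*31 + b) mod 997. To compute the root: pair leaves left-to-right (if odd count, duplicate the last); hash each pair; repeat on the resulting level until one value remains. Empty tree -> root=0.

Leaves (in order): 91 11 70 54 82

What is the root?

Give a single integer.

Answer: 113

Derivation:
L0: [91, 11, 70, 54, 82]
L1: h(91,11)=(91*31+11)%997=838 h(70,54)=(70*31+54)%997=230 h(82,82)=(82*31+82)%997=630 -> [838, 230, 630]
L2: h(838,230)=(838*31+230)%997=286 h(630,630)=(630*31+630)%997=220 -> [286, 220]
L3: h(286,220)=(286*31+220)%997=113 -> [113]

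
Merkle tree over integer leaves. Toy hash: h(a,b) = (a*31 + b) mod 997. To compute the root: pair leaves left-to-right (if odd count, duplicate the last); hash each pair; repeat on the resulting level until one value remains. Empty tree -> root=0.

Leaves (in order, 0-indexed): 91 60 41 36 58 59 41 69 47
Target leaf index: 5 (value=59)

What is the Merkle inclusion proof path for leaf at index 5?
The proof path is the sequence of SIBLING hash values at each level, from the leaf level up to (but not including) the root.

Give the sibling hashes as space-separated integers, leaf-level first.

L0 (leaves): [91, 60, 41, 36, 58, 59, 41, 69, 47], target index=5
L1: h(91,60)=(91*31+60)%997=887 [pair 0] h(41,36)=(41*31+36)%997=310 [pair 1] h(58,59)=(58*31+59)%997=860 [pair 2] h(41,69)=(41*31+69)%997=343 [pair 3] h(47,47)=(47*31+47)%997=507 [pair 4] -> [887, 310, 860, 343, 507]
  Sibling for proof at L0: 58
L2: h(887,310)=(887*31+310)%997=888 [pair 0] h(860,343)=(860*31+343)%997=84 [pair 1] h(507,507)=(507*31+507)%997=272 [pair 2] -> [888, 84, 272]
  Sibling for proof at L1: 343
L3: h(888,84)=(888*31+84)%997=693 [pair 0] h(272,272)=(272*31+272)%997=728 [pair 1] -> [693, 728]
  Sibling for proof at L2: 888
L4: h(693,728)=(693*31+728)%997=277 [pair 0] -> [277]
  Sibling for proof at L3: 728
Root: 277
Proof path (sibling hashes from leaf to root): [58, 343, 888, 728]

Answer: 58 343 888 728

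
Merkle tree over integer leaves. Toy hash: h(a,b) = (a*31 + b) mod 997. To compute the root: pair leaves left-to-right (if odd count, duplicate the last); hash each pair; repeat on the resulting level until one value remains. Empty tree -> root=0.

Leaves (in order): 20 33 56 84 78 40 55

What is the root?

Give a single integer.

Answer: 203

Derivation:
L0: [20, 33, 56, 84, 78, 40, 55]
L1: h(20,33)=(20*31+33)%997=653 h(56,84)=(56*31+84)%997=823 h(78,40)=(78*31+40)%997=464 h(55,55)=(55*31+55)%997=763 -> [653, 823, 464, 763]
L2: h(653,823)=(653*31+823)%997=129 h(464,763)=(464*31+763)%997=192 -> [129, 192]
L3: h(129,192)=(129*31+192)%997=203 -> [203]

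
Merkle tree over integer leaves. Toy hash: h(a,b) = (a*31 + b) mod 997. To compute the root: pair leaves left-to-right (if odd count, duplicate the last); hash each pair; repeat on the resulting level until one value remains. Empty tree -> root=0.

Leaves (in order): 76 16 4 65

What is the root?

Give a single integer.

L0: [76, 16, 4, 65]
L1: h(76,16)=(76*31+16)%997=378 h(4,65)=(4*31+65)%997=189 -> [378, 189]
L2: h(378,189)=(378*31+189)%997=940 -> [940]

Answer: 940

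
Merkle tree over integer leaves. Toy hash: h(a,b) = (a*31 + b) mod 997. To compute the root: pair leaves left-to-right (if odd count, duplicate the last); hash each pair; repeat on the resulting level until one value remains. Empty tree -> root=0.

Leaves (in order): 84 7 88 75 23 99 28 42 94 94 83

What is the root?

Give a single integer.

Answer: 281

Derivation:
L0: [84, 7, 88, 75, 23, 99, 28, 42, 94, 94, 83]
L1: h(84,7)=(84*31+7)%997=617 h(88,75)=(88*31+75)%997=809 h(23,99)=(23*31+99)%997=812 h(28,42)=(28*31+42)%997=910 h(94,94)=(94*31+94)%997=17 h(83,83)=(83*31+83)%997=662 -> [617, 809, 812, 910, 17, 662]
L2: h(617,809)=(617*31+809)%997=993 h(812,910)=(812*31+910)%997=160 h(17,662)=(17*31+662)%997=192 -> [993, 160, 192]
L3: h(993,160)=(993*31+160)%997=36 h(192,192)=(192*31+192)%997=162 -> [36, 162]
L4: h(36,162)=(36*31+162)%997=281 -> [281]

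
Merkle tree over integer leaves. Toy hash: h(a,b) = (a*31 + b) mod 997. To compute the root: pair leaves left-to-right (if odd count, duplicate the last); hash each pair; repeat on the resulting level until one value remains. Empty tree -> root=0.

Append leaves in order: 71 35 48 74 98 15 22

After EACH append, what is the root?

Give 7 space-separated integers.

Answer: 71 242 65 91 482 817 462

Derivation:
After append 71 (leaves=[71]):
  L0: [71]
  root=71
After append 35 (leaves=[71, 35]):
  L0: [71, 35]
  L1: h(71,35)=(71*31+35)%997=242 -> [242]
  root=242
After append 48 (leaves=[71, 35, 48]):
  L0: [71, 35, 48]
  L1: h(71,35)=(71*31+35)%997=242 h(48,48)=(48*31+48)%997=539 -> [242, 539]
  L2: h(242,539)=(242*31+539)%997=65 -> [65]
  root=65
After append 74 (leaves=[71, 35, 48, 74]):
  L0: [71, 35, 48, 74]
  L1: h(71,35)=(71*31+35)%997=242 h(48,74)=(48*31+74)%997=565 -> [242, 565]
  L2: h(242,565)=(242*31+565)%997=91 -> [91]
  root=91
After append 98 (leaves=[71, 35, 48, 74, 98]):
  L0: [71, 35, 48, 74, 98]
  L1: h(71,35)=(71*31+35)%997=242 h(48,74)=(48*31+74)%997=565 h(98,98)=(98*31+98)%997=145 -> [242, 565, 145]
  L2: h(242,565)=(242*31+565)%997=91 h(145,145)=(145*31+145)%997=652 -> [91, 652]
  L3: h(91,652)=(91*31+652)%997=482 -> [482]
  root=482
After append 15 (leaves=[71, 35, 48, 74, 98, 15]):
  L0: [71, 35, 48, 74, 98, 15]
  L1: h(71,35)=(71*31+35)%997=242 h(48,74)=(48*31+74)%997=565 h(98,15)=(98*31+15)%997=62 -> [242, 565, 62]
  L2: h(242,565)=(242*31+565)%997=91 h(62,62)=(62*31+62)%997=987 -> [91, 987]
  L3: h(91,987)=(91*31+987)%997=817 -> [817]
  root=817
After append 22 (leaves=[71, 35, 48, 74, 98, 15, 22]):
  L0: [71, 35, 48, 74, 98, 15, 22]
  L1: h(71,35)=(71*31+35)%997=242 h(48,74)=(48*31+74)%997=565 h(98,15)=(98*31+15)%997=62 h(22,22)=(22*31+22)%997=704 -> [242, 565, 62, 704]
  L2: h(242,565)=(242*31+565)%997=91 h(62,704)=(62*31+704)%997=632 -> [91, 632]
  L3: h(91,632)=(91*31+632)%997=462 -> [462]
  root=462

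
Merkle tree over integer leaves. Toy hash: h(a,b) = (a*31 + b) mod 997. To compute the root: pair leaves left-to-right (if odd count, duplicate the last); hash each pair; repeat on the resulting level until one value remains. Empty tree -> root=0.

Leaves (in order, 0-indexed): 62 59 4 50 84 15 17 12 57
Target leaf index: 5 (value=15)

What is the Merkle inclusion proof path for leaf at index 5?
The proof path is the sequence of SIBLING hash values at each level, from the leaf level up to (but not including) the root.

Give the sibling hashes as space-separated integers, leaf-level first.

L0 (leaves): [62, 59, 4, 50, 84, 15, 17, 12, 57], target index=5
L1: h(62,59)=(62*31+59)%997=984 [pair 0] h(4,50)=(4*31+50)%997=174 [pair 1] h(84,15)=(84*31+15)%997=625 [pair 2] h(17,12)=(17*31+12)%997=539 [pair 3] h(57,57)=(57*31+57)%997=827 [pair 4] -> [984, 174, 625, 539, 827]
  Sibling for proof at L0: 84
L2: h(984,174)=(984*31+174)%997=768 [pair 0] h(625,539)=(625*31+539)%997=971 [pair 1] h(827,827)=(827*31+827)%997=542 [pair 2] -> [768, 971, 542]
  Sibling for proof at L1: 539
L3: h(768,971)=(768*31+971)%997=851 [pair 0] h(542,542)=(542*31+542)%997=395 [pair 1] -> [851, 395]
  Sibling for proof at L2: 768
L4: h(851,395)=(851*31+395)%997=854 [pair 0] -> [854]
  Sibling for proof at L3: 395
Root: 854
Proof path (sibling hashes from leaf to root): [84, 539, 768, 395]

Answer: 84 539 768 395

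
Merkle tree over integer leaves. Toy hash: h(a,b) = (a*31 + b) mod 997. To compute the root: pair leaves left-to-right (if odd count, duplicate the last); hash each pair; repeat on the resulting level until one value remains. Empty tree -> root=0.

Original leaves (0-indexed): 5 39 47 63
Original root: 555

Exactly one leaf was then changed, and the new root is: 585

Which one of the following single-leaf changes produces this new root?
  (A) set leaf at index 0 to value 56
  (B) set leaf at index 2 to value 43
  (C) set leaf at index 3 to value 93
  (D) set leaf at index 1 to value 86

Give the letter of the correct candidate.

Answer: C

Derivation:
Original leaves: [5, 39, 47, 63]
Target new root: 585
Try each candidate change and compute the resulting root:
Candidate A: set leaf[0] = 56 -> leaves = [56, 39, 47, 63]
  L0: [56, 39, 47, 63]
  L1: h(56,39)=(56*31+39)%997=778 h(47,63)=(47*31+63)%997=523 -> [778, 523]
  L2: h(778,523)=(778*31+523)%997=713 -> [713]
  root = 713 != target 585
Candidate B: set leaf[2] = 43 -> leaves = [5, 39, 43, 63]
  L0: [5, 39, 43, 63]
  L1: h(5,39)=(5*31+39)%997=194 h(43,63)=(43*31+63)%997=399 -> [194, 399]
  L2: h(194,399)=(194*31+399)%997=431 -> [431]
  root = 431 != target 585
Candidate C: set leaf[3] = 93 -> leaves = [5, 39, 47, 93]
  L0: [5, 39, 47, 93]
  L1: h(5,39)=(5*31+39)%997=194 h(47,93)=(47*31+93)%997=553 -> [194, 553]
  L2: h(194,553)=(194*31+553)%997=585 -> [585]
  root = 585 == target 585  ** MATCH **
Candidate D: set leaf[1] = 86 -> leaves = [5, 86, 47, 63]
  L0: [5, 86, 47, 63]
  L1: h(5,86)=(5*31+86)%997=241 h(47,63)=(47*31+63)%997=523 -> [241, 523]
  L2: h(241,523)=(241*31+523)%997=18 -> [18]
  root = 18 != target 585
Candidate C produces the target root.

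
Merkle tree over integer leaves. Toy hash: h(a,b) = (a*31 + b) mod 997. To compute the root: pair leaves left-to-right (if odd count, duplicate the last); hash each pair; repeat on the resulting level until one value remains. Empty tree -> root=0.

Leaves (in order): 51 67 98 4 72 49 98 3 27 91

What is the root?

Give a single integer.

L0: [51, 67, 98, 4, 72, 49, 98, 3, 27, 91]
L1: h(51,67)=(51*31+67)%997=651 h(98,4)=(98*31+4)%997=51 h(72,49)=(72*31+49)%997=287 h(98,3)=(98*31+3)%997=50 h(27,91)=(27*31+91)%997=928 -> [651, 51, 287, 50, 928]
L2: h(651,51)=(651*31+51)%997=292 h(287,50)=(287*31+50)%997=971 h(928,928)=(928*31+928)%997=783 -> [292, 971, 783]
L3: h(292,971)=(292*31+971)%997=53 h(783,783)=(783*31+783)%997=131 -> [53, 131]
L4: h(53,131)=(53*31+131)%997=777 -> [777]

Answer: 777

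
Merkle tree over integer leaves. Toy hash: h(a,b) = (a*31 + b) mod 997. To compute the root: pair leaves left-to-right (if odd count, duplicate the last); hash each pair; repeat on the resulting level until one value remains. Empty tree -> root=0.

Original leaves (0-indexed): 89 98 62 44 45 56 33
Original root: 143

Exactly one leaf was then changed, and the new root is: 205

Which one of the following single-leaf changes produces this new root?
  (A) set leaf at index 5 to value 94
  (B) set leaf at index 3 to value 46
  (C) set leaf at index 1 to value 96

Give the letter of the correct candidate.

Original leaves: [89, 98, 62, 44, 45, 56, 33]
Target new root: 205
Try each candidate change and compute the resulting root:
Candidate A: set leaf[5] = 94 -> leaves = [89, 98, 62, 44, 45, 94, 33]
  L0: [89, 98, 62, 44, 45, 94, 33]
  L1: h(89,98)=(89*31+98)%997=863 h(62,44)=(62*31+44)%997=969 h(45,94)=(45*31+94)%997=492 h(33,33)=(33*31+33)%997=59 -> [863, 969, 492, 59]
  L2: h(863,969)=(863*31+969)%997=803 h(492,59)=(492*31+59)%997=356 -> [803, 356]
  L3: h(803,356)=(803*31+356)%997=324 -> [324]
  root = 324 != target 205
Candidate B: set leaf[3] = 46 -> leaves = [89, 98, 62, 46, 45, 56, 33]
  L0: [89, 98, 62, 46, 45, 56, 33]
  L1: h(89,98)=(89*31+98)%997=863 h(62,46)=(62*31+46)%997=971 h(45,56)=(45*31+56)%997=454 h(33,33)=(33*31+33)%997=59 -> [863, 971, 454, 59]
  L2: h(863,971)=(863*31+971)%997=805 h(454,59)=(454*31+59)%997=175 -> [805, 175]
  L3: h(805,175)=(805*31+175)%997=205 -> [205]
  root = 205 == target 205  ** MATCH **
Candidate C: set leaf[1] = 96 -> leaves = [89, 96, 62, 44, 45, 56, 33]
  L0: [89, 96, 62, 44, 45, 56, 33]
  L1: h(89,96)=(89*31+96)%997=861 h(62,44)=(62*31+44)%997=969 h(45,56)=(45*31+56)%997=454 h(33,33)=(33*31+33)%997=59 -> [861, 969, 454, 59]
  L2: h(861,969)=(861*31+969)%997=741 h(454,59)=(454*31+59)%997=175 -> [741, 175]
  L3: h(741,175)=(741*31+175)%997=215 -> [215]
  root = 215 != target 205
Candidate B produces the target root.

Answer: B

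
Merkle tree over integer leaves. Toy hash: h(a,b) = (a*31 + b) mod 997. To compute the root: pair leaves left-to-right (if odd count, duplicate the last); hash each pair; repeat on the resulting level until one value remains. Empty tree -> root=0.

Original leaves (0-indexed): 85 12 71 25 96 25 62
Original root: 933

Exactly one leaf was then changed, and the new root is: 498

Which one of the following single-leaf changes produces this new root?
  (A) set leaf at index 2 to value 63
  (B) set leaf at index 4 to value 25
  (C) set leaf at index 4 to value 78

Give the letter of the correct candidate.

Answer: B

Derivation:
Original leaves: [85, 12, 71, 25, 96, 25, 62]
Target new root: 498
Try each candidate change and compute the resulting root:
Candidate A: set leaf[2] = 63 -> leaves = [85, 12, 63, 25, 96, 25, 62]
  L0: [85, 12, 63, 25, 96, 25, 62]
  L1: h(85,12)=(85*31+12)%997=653 h(63,25)=(63*31+25)%997=981 h(96,25)=(96*31+25)%997=10 h(62,62)=(62*31+62)%997=987 -> [653, 981, 10, 987]
  L2: h(653,981)=(653*31+981)%997=287 h(10,987)=(10*31+987)%997=300 -> [287, 300]
  L3: h(287,300)=(287*31+300)%997=224 -> [224]
  root = 224 != target 498
Candidate B: set leaf[4] = 25 -> leaves = [85, 12, 71, 25, 25, 25, 62]
  L0: [85, 12, 71, 25, 25, 25, 62]
  L1: h(85,12)=(85*31+12)%997=653 h(71,25)=(71*31+25)%997=232 h(25,25)=(25*31+25)%997=800 h(62,62)=(62*31+62)%997=987 -> [653, 232, 800, 987]
  L2: h(653,232)=(653*31+232)%997=535 h(800,987)=(800*31+987)%997=862 -> [535, 862]
  L3: h(535,862)=(535*31+862)%997=498 -> [498]
  root = 498 == target 498  ** MATCH **
Candidate C: set leaf[4] = 78 -> leaves = [85, 12, 71, 25, 78, 25, 62]
  L0: [85, 12, 71, 25, 78, 25, 62]
  L1: h(85,12)=(85*31+12)%997=653 h(71,25)=(71*31+25)%997=232 h(78,25)=(78*31+25)%997=449 h(62,62)=(62*31+62)%997=987 -> [653, 232, 449, 987]
  L2: h(653,232)=(653*31+232)%997=535 h(449,987)=(449*31+987)%997=948 -> [535, 948]
  L3: h(535,948)=(535*31+948)%997=584 -> [584]
  root = 584 != target 498
Candidate B produces the target root.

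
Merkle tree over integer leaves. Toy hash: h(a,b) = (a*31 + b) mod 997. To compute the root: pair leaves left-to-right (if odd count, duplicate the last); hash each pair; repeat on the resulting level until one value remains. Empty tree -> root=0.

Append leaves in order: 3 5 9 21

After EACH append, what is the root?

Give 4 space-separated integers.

After append 3 (leaves=[3]):
  L0: [3]
  root=3
After append 5 (leaves=[3, 5]):
  L0: [3, 5]
  L1: h(3,5)=(3*31+5)%997=98 -> [98]
  root=98
After append 9 (leaves=[3, 5, 9]):
  L0: [3, 5, 9]
  L1: h(3,5)=(3*31+5)%997=98 h(9,9)=(9*31+9)%997=288 -> [98, 288]
  L2: h(98,288)=(98*31+288)%997=335 -> [335]
  root=335
After append 21 (leaves=[3, 5, 9, 21]):
  L0: [3, 5, 9, 21]
  L1: h(3,5)=(3*31+5)%997=98 h(9,21)=(9*31+21)%997=300 -> [98, 300]
  L2: h(98,300)=(98*31+300)%997=347 -> [347]
  root=347

Answer: 3 98 335 347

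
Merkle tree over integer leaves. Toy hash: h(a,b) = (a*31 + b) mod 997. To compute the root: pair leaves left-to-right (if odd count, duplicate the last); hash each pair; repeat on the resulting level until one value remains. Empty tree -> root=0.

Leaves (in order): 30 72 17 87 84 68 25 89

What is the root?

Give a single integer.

Answer: 856

Derivation:
L0: [30, 72, 17, 87, 84, 68, 25, 89]
L1: h(30,72)=(30*31+72)%997=5 h(17,87)=(17*31+87)%997=614 h(84,68)=(84*31+68)%997=678 h(25,89)=(25*31+89)%997=864 -> [5, 614, 678, 864]
L2: h(5,614)=(5*31+614)%997=769 h(678,864)=(678*31+864)%997=945 -> [769, 945]
L3: h(769,945)=(769*31+945)%997=856 -> [856]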